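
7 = 7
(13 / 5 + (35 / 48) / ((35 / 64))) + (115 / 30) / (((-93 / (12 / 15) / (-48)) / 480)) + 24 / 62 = 355289 / 465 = 764.06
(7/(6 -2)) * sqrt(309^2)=2163/4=540.75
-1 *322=-322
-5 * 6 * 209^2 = -1310430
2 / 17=0.12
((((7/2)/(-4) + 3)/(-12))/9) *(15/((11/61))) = -5185/3168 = -1.64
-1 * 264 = -264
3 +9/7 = 4.29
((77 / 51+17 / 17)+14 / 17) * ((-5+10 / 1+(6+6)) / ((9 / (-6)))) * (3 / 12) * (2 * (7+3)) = -1700 / 9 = -188.89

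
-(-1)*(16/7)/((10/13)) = 104/35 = 2.97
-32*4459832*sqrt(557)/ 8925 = -142714624*sqrt(557)/ 8925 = -377387.79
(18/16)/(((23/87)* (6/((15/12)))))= 1305/1472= 0.89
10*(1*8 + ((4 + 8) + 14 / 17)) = 3540 / 17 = 208.24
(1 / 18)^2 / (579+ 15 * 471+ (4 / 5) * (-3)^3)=5 / 12348288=0.00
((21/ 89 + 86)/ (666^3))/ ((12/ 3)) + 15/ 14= 1.07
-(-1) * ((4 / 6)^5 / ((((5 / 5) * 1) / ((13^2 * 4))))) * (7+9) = 346112 / 243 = 1424.33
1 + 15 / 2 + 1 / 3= 53 / 6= 8.83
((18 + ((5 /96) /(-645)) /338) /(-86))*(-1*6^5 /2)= 2034294885 /2499848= 813.77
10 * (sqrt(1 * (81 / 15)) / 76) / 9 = sqrt(15) / 114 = 0.03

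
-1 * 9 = -9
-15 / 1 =-15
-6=-6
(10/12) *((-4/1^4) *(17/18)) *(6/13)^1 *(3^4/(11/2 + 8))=-340/39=-8.72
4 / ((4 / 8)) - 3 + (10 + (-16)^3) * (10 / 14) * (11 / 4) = -8021.07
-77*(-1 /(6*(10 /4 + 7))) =77 /57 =1.35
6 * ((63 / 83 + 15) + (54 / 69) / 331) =59755788 / 631879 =94.57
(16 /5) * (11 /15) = 176 /75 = 2.35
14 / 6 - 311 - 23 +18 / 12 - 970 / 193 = -388153 / 1158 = -335.19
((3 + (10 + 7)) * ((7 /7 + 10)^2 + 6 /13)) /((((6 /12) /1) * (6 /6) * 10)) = 6316 /13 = 485.85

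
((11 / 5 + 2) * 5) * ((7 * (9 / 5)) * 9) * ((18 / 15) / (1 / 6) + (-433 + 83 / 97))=-2454008886 / 2425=-1011962.43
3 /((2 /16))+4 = 28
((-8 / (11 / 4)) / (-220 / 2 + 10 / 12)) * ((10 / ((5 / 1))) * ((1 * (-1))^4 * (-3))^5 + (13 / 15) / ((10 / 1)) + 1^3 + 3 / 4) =-2323984 / 180125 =-12.90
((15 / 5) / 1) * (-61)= -183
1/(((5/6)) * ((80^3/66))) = 99/640000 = 0.00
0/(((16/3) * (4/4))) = 0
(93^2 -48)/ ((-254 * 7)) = -8601/ 1778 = -4.84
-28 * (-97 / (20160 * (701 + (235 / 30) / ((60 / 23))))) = 97 / 506882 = 0.00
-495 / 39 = -165 / 13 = -12.69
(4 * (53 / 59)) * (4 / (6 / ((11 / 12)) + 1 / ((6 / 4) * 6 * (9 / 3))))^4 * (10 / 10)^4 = 422281079903232 / 861864630936875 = 0.49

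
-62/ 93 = -2/ 3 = -0.67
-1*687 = -687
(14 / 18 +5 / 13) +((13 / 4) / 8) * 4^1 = 2609 / 936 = 2.79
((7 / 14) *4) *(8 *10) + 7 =167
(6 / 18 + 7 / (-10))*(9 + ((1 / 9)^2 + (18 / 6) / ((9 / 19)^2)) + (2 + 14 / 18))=-11209 / 1215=-9.23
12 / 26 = 0.46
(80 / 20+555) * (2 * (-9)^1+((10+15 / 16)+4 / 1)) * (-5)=136955 / 16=8559.69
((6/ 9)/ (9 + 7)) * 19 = 0.79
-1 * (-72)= 72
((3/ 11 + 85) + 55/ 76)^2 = 5168603449/ 698896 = 7395.38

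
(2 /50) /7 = 1 /175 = 0.01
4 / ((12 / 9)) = 3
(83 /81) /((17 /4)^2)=1328 /23409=0.06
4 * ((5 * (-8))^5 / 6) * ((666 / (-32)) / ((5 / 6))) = 1704960000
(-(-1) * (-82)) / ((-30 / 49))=2009 / 15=133.93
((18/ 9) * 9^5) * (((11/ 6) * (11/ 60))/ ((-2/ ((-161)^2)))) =-20578189401/ 40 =-514454735.02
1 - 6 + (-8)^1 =-13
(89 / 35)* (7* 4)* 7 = 2492 / 5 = 498.40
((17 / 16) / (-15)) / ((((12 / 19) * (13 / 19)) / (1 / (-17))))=361 / 37440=0.01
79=79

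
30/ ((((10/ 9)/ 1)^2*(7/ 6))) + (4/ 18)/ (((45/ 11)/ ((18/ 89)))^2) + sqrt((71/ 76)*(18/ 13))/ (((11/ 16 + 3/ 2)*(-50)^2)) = 6*sqrt(35074)/ 5403125 + 259855181/ 12475575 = 20.83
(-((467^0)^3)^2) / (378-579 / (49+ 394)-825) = 443 / 198600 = 0.00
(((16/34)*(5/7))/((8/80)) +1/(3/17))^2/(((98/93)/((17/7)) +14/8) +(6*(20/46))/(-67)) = 38.00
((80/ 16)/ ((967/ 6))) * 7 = 210/ 967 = 0.22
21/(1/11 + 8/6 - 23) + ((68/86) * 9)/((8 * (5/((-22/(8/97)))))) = -14827329/306160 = -48.43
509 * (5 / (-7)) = -2545 / 7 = -363.57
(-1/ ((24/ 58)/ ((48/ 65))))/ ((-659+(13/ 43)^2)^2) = -0.00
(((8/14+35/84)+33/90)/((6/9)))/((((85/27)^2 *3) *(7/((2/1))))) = 138267/7080500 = 0.02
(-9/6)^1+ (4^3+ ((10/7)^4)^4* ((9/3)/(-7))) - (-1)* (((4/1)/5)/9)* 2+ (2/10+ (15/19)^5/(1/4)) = -3362196353340636052950113/51841456474788833894370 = -64.86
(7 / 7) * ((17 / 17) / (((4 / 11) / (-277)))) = -3047 / 4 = -761.75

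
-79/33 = -2.39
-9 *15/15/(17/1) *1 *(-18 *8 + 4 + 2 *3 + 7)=1143/17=67.24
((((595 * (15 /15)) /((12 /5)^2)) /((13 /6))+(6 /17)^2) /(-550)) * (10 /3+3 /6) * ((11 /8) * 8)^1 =-99132461 /27050400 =-3.66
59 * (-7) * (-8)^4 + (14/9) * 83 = -15223670/9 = -1691518.89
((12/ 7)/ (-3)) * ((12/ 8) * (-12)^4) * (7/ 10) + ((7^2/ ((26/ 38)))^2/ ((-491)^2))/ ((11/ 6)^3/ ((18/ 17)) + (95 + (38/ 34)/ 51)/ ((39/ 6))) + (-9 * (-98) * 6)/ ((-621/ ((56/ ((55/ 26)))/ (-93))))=-1369263082485479972785616/ 110076695468029613895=-12439.17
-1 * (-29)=29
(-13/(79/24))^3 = -30371328/493039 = -61.60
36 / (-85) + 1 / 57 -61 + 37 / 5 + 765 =3444766 / 4845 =710.99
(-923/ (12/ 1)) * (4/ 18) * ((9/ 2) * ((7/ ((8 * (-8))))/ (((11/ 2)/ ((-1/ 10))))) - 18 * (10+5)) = 194931139/ 42240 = 4614.85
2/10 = 1/5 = 0.20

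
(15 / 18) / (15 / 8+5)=4 / 33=0.12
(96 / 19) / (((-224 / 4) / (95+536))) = -7572 / 133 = -56.93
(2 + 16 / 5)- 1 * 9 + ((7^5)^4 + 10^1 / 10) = 398961331488059991 / 5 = 79792266297611998.20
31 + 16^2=287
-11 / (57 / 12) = -44 / 19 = -2.32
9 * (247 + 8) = 2295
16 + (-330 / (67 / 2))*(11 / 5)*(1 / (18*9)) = 28702 / 1809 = 15.87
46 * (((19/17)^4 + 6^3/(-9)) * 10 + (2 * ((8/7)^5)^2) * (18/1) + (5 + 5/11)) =-980089834496607316/259518767989019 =-3776.57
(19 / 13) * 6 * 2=228 / 13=17.54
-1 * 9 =-9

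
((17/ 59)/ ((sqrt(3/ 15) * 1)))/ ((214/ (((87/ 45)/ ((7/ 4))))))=986 * sqrt(5)/ 662865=0.00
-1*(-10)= 10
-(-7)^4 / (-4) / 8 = 2401 / 32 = 75.03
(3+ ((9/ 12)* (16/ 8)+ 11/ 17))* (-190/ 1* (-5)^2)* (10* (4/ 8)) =-2078125/ 17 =-122242.65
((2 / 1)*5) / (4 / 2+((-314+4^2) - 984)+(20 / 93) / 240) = -11160 / 1428479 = -0.01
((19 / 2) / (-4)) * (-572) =2717 / 2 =1358.50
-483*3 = -1449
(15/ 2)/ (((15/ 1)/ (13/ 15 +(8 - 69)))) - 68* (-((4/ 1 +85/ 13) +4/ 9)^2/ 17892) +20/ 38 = -169167578906/ 5816935215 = -29.08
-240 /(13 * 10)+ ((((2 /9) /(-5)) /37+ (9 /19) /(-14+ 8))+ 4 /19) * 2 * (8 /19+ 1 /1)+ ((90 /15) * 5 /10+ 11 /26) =3381607 /1736410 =1.95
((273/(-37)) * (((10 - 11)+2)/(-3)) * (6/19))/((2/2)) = 546/703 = 0.78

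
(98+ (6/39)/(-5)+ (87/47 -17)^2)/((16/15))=8815926/28717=306.99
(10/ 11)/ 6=5/ 33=0.15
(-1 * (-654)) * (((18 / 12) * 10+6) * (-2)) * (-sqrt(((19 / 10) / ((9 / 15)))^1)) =48879.66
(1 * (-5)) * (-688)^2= -2366720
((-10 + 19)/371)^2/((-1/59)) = -4779/137641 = -0.03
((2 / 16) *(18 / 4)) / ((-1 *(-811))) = 9 / 12976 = 0.00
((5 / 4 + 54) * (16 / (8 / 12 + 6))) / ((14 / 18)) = 5967 / 35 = 170.49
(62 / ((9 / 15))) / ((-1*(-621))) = 310 / 1863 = 0.17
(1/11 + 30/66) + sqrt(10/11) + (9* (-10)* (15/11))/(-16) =sqrt(110)/11 + 723/88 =9.17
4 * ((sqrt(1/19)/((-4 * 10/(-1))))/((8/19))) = 0.05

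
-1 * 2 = -2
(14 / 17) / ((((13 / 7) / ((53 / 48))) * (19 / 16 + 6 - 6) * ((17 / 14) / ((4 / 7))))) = 41552 / 214149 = 0.19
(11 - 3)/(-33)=-8/33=-0.24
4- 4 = 0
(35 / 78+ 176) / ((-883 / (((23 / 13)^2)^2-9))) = -156843148 / 983555157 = -0.16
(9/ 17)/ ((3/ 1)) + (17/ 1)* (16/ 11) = 4657/ 187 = 24.90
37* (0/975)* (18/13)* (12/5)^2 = 0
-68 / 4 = -17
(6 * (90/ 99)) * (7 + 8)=900/ 11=81.82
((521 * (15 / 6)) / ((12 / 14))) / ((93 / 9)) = 18235 / 124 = 147.06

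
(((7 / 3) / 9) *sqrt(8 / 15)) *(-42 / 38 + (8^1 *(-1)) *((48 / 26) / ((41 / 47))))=-852362 *sqrt(30) / 1367145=-3.41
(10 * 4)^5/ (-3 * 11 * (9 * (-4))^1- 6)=51200000/ 591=86632.83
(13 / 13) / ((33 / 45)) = 15 / 11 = 1.36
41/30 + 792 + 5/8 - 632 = 19439/120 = 161.99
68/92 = 17/23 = 0.74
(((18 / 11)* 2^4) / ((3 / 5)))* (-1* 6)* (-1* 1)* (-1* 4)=-11520 / 11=-1047.27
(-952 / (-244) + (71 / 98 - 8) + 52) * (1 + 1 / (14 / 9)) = 6685801 / 83692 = 79.89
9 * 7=63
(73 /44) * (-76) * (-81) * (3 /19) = 17739 /11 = 1612.64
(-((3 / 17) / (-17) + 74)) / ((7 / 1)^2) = -21383 / 14161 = -1.51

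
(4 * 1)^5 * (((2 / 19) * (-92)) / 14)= -94208 / 133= -708.33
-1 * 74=-74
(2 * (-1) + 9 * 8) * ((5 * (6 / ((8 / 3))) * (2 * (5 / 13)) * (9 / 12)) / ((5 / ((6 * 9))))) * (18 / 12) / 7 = 54675 / 52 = 1051.44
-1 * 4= -4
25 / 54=0.46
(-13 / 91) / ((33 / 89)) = -89 / 231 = -0.39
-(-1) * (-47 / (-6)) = 47 / 6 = 7.83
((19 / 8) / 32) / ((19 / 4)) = 1 / 64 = 0.02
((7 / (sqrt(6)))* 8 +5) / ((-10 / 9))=-42* sqrt(6) / 5- 9 / 2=-25.08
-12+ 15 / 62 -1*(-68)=3487 / 62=56.24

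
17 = 17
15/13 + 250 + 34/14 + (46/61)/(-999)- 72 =1006951850/5545449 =181.58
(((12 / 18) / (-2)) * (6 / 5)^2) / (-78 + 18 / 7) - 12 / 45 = -859 / 3300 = -0.26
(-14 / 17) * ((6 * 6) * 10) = -5040 / 17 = -296.47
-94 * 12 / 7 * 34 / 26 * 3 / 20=-14382 / 455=-31.61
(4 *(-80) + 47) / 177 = -91 / 59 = -1.54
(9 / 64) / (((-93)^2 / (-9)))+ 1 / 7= 61441 / 430528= 0.14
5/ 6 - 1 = -1/ 6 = -0.17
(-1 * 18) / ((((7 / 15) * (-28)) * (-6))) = -0.23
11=11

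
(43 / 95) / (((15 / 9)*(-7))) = -129 / 3325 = -0.04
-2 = -2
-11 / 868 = -0.01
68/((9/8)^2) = 4352/81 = 53.73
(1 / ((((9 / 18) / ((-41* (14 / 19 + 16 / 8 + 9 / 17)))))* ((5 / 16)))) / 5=-276832 / 1615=-171.41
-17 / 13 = -1.31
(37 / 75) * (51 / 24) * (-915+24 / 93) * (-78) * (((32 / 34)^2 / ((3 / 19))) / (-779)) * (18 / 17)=-5237651328 / 9182975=-570.37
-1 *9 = -9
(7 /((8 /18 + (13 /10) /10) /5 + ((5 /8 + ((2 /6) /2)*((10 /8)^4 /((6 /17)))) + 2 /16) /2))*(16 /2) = 14336000 /272981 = 52.52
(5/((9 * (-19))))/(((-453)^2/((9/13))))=-5/50686623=-0.00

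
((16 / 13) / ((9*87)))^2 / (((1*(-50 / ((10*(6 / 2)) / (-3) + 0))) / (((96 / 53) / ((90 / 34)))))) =139264 / 411857862975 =0.00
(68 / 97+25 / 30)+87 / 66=9131 / 3201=2.85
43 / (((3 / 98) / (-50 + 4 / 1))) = -193844 / 3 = -64614.67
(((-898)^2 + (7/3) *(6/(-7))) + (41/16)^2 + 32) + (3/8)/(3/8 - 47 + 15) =52231541837/64768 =806440.55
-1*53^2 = -2809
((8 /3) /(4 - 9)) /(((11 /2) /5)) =-16 /33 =-0.48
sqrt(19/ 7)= sqrt(133)/ 7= 1.65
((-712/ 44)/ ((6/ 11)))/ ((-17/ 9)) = 267/ 17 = 15.71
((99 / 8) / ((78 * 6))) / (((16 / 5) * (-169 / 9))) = -495 / 1124864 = -0.00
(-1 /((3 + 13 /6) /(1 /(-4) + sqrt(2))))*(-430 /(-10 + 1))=215 /93- 860*sqrt(2) /93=-10.77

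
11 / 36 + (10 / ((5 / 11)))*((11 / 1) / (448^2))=0.31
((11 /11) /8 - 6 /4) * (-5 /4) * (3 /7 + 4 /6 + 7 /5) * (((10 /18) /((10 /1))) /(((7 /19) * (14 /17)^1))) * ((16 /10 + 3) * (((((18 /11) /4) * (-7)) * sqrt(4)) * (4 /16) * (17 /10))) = -16544383 /1881600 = -8.79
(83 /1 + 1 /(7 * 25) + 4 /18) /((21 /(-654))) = -28576312 /11025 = -2591.96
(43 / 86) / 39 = 1 / 78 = 0.01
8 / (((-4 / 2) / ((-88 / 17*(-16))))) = -5632 / 17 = -331.29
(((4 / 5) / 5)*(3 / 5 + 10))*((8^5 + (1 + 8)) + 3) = 55594.88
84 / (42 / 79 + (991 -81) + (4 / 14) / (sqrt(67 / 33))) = 391777422204 / 4246734805195 -1834854*sqrt(2211) / 4246734805195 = 0.09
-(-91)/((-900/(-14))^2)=4459/202500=0.02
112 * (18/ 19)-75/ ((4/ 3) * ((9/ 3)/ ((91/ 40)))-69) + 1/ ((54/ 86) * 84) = 28276932395/ 263679948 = 107.24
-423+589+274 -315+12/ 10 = 631/ 5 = 126.20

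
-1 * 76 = -76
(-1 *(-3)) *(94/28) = 141/14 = 10.07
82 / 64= 41 / 32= 1.28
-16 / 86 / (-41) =0.00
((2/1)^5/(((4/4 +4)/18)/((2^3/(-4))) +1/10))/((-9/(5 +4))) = 5760/7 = 822.86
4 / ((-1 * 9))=-4 / 9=-0.44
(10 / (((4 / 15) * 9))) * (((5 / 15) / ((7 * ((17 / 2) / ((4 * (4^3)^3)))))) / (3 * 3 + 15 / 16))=419430400 / 170289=2463.05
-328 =-328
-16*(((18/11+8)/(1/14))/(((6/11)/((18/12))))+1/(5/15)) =-5984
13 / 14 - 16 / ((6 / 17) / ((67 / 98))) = -8839 / 294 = -30.06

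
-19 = -19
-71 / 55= -1.29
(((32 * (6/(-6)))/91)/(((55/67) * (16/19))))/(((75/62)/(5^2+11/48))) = -10.61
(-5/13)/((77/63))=-45/143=-0.31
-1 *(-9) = 9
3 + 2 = 5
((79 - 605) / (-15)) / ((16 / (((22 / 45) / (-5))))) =-2893 / 13500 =-0.21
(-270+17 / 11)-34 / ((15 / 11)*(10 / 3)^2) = -270.70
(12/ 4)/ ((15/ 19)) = 19/ 5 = 3.80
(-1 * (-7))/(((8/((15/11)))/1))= 105/88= 1.19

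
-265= -265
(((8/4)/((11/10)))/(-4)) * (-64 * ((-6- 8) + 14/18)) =-38080/99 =-384.65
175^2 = 30625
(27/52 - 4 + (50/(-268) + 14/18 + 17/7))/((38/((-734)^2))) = -13628237087/2085174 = -6535.78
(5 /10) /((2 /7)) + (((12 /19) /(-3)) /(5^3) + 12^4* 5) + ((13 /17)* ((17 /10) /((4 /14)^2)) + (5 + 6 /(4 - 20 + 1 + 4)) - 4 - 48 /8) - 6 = 21670400723 /209000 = 103686.13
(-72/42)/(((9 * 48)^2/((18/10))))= -1/60480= -0.00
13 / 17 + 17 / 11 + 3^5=45873 / 187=245.31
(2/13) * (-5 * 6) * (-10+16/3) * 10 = 2800/13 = 215.38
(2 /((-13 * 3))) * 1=-2 /39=-0.05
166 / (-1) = -166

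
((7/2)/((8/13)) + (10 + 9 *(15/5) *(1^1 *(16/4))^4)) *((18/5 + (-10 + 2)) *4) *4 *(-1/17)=2438546/85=28688.78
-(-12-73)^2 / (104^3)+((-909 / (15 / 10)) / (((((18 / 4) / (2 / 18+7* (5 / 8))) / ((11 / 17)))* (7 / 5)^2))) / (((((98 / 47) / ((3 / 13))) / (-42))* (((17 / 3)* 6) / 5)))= 2682574205075 / 19677245952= 136.33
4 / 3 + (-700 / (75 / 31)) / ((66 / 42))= -6032 / 33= -182.79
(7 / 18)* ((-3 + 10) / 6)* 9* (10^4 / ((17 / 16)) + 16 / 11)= 21563332 / 561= 38437.31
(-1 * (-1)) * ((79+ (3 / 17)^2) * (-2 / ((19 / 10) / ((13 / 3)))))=-5938400 / 16473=-360.49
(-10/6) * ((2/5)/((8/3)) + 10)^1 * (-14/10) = 1421/60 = 23.68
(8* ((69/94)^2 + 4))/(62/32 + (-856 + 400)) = -256672/3209677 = -0.08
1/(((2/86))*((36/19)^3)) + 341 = 16204633/46656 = 347.32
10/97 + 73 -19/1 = 5248/97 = 54.10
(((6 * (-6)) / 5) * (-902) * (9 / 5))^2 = 85408893504 / 625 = 136654229.61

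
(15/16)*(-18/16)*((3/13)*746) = -151065/832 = -181.57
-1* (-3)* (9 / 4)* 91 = 614.25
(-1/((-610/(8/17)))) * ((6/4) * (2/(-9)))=-4/15555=-0.00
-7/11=-0.64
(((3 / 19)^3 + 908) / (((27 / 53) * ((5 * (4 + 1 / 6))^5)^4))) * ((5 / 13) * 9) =402279736251116682215424 / 15468008818242395818742807023227214813232421875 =0.00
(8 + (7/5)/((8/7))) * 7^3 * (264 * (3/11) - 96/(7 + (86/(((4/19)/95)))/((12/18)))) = 265260257703/1164365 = 227815.38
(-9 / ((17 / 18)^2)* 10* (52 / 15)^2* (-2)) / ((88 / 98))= 42928704 / 15895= 2700.77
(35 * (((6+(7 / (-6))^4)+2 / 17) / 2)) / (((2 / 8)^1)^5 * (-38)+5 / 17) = 98336560 / 181197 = 542.71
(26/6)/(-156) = -1/36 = -0.03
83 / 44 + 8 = 435 / 44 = 9.89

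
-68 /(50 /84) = -2856 /25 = -114.24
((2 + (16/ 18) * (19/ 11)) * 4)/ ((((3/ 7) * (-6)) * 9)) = -4900/ 8019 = -0.61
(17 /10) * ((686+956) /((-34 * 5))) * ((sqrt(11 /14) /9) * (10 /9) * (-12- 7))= 15599 * sqrt(154) /5670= 34.14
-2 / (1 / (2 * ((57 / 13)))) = -17.54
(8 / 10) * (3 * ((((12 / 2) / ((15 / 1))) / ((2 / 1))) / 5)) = 12 / 125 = 0.10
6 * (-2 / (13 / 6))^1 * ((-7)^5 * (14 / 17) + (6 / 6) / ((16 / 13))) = 33880923 / 442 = 76653.67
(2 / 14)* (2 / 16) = 0.02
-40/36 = -10/9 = -1.11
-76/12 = -19/3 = -6.33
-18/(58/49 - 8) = 441/167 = 2.64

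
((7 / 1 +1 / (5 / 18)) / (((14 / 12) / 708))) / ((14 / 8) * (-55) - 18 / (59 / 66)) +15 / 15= -52172639 / 961345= -54.27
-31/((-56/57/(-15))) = -26505/56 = -473.30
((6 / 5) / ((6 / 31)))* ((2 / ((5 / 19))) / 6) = 589 / 75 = 7.85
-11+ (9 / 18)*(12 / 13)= -137 / 13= -10.54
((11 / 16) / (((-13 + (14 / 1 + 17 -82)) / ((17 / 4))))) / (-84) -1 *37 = -12730181 / 344064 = -37.00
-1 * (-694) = 694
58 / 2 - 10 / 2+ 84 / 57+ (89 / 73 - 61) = -34.31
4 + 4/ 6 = 14/ 3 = 4.67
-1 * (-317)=317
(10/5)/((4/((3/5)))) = 0.30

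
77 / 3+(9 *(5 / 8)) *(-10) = -367 / 12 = -30.58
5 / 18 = 0.28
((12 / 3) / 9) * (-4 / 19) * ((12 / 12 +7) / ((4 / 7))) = -224 / 171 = -1.31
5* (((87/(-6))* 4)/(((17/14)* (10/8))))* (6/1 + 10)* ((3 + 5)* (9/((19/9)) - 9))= 37416960/323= 115841.98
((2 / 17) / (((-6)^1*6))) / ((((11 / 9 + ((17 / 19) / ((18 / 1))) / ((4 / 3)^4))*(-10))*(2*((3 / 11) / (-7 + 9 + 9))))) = 147136 / 27638175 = 0.01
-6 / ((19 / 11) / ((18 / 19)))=-1188 / 361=-3.29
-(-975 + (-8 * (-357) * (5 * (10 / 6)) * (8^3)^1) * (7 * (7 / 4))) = -149272625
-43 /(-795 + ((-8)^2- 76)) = 43 /807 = 0.05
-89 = -89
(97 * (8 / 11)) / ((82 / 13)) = 5044 / 451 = 11.18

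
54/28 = 27/14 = 1.93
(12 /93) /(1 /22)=88 /31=2.84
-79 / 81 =-0.98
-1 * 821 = -821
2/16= 1/8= 0.12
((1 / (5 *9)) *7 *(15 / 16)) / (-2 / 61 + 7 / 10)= 2135 / 9768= 0.22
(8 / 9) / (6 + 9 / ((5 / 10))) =1 / 27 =0.04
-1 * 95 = -95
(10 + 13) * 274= 6302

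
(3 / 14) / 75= 1 / 350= 0.00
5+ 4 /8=11 /2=5.50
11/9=1.22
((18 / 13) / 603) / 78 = 1 / 33969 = 0.00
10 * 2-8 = 12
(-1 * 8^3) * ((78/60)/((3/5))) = -3328/3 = -1109.33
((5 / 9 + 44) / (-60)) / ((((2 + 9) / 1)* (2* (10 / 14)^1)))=-2807 / 59400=-0.05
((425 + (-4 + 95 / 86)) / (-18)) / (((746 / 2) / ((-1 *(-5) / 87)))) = -181505 / 50234148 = -0.00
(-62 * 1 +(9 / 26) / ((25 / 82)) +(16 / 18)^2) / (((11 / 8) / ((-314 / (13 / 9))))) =3972630032 / 418275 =9497.65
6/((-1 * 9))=-0.67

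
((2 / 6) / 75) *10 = 2 / 45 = 0.04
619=619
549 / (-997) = -549 / 997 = -0.55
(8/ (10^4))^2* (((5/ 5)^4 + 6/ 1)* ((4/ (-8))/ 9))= -7/ 28125000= -0.00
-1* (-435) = 435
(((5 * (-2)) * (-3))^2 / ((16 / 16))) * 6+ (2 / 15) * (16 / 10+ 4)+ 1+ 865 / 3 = 142252 / 25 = 5690.08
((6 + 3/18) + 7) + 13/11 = 947/66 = 14.35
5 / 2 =2.50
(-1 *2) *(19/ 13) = -38/ 13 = -2.92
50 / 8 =25 / 4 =6.25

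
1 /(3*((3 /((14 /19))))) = 0.08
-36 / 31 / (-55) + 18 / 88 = 1539 / 6820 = 0.23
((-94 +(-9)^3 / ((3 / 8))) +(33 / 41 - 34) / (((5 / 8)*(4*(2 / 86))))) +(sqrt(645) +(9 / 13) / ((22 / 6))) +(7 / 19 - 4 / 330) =-871707476 / 334191 +sqrt(645) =-2583.01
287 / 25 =11.48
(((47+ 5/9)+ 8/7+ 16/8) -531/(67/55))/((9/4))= -171.20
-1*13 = -13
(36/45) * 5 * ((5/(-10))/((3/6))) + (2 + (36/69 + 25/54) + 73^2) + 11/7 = 46335161/8694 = 5329.56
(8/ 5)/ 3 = 8/ 15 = 0.53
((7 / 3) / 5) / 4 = 7 / 60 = 0.12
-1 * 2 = -2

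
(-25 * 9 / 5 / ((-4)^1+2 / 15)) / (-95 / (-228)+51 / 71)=287550 / 28043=10.25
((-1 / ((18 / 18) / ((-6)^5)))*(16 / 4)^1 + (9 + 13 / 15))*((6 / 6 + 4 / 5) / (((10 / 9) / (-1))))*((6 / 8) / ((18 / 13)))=-13651209 / 500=-27302.42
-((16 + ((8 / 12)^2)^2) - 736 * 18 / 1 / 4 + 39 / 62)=16548361 / 5022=3295.17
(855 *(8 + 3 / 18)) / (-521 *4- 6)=-147 / 44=-3.34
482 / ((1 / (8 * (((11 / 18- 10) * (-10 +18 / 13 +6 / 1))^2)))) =188330896 / 81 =2325072.79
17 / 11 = 1.55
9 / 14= 0.64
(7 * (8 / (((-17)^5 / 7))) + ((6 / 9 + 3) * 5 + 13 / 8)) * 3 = 680102095 / 11358856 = 59.87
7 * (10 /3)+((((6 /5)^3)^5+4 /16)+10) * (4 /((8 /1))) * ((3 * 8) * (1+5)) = 171262105105916 /91552734375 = 1870.64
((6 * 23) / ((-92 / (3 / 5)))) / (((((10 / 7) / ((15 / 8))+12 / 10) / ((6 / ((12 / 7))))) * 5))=-0.32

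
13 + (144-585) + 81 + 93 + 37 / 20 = -5043 / 20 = -252.15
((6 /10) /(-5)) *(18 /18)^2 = -3 /25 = -0.12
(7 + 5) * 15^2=2700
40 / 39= 1.03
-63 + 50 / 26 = -794 / 13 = -61.08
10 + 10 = 20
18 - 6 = 12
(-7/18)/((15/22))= -77/135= -0.57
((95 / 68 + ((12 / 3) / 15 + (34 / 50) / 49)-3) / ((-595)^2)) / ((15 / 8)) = -660934 / 331765678125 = -0.00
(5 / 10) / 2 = 1 / 4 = 0.25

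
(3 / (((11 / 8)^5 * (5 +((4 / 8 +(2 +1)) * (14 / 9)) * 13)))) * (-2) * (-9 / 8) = 995328 / 54918391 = 0.02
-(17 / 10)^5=-1419857 / 100000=-14.20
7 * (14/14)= 7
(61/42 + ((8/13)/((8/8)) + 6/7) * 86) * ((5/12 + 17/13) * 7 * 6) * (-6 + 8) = 18813053/1014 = 18553.31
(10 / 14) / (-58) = -5 / 406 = -0.01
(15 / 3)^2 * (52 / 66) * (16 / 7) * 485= 5044000 / 231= 21835.50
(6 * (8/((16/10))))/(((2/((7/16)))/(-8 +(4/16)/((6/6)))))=-3255/64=-50.86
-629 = -629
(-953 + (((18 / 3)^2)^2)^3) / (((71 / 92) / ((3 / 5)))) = 600791661708 / 355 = 1692370878.05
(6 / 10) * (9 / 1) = 27 / 5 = 5.40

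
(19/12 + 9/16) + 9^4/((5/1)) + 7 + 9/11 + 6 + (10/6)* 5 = 3528353/2640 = 1336.50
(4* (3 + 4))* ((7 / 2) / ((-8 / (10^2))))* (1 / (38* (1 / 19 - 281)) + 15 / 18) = -32691575 / 32028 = -1020.72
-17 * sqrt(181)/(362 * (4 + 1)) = -17 * sqrt(181)/1810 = -0.13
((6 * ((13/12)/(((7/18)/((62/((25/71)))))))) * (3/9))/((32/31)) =2661009/2800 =950.36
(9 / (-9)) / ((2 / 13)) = -13 / 2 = -6.50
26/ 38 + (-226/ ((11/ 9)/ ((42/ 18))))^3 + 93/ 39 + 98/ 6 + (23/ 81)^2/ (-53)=-9181760437767745232/ 114319657881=-80316549.30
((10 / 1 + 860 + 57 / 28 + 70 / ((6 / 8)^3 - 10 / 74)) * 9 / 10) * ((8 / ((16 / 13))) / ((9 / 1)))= 39409357 / 54320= 725.50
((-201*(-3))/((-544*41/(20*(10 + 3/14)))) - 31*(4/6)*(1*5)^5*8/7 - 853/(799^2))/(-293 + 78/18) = 92739245845069/362673054496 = 255.71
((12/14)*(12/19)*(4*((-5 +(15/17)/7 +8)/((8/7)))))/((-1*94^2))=-3348/4994549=-0.00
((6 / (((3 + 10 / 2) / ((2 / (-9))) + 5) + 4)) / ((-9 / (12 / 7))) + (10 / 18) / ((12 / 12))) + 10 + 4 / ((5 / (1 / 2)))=11.00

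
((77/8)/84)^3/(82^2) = 1331/5948964864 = 0.00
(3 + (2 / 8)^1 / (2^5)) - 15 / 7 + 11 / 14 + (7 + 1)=8647 / 896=9.65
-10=-10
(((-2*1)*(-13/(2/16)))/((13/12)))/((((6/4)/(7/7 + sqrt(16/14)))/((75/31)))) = 9600/31 + 19200*sqrt(14)/217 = 640.74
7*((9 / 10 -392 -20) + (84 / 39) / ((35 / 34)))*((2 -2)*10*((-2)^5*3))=0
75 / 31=2.42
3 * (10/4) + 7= 29/2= 14.50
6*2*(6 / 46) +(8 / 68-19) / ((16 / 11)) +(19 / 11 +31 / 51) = -1874813 / 206448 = -9.08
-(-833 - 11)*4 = 3376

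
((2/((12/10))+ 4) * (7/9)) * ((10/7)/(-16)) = -85/216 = -0.39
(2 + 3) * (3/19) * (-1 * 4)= -60/19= -3.16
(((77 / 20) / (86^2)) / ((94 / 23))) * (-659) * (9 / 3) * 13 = -45516471 / 13904480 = -3.27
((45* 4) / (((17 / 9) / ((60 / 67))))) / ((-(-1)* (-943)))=-97200 / 1074077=-0.09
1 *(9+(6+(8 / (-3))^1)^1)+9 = 64 / 3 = 21.33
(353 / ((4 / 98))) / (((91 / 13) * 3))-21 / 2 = 1204 / 3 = 401.33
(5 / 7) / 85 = 1 / 119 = 0.01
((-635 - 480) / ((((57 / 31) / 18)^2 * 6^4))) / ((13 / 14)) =-7500605 / 84474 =-88.79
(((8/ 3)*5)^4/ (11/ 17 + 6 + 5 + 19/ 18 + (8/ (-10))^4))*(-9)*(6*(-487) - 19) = 159990400000000/ 2507711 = 63799377.20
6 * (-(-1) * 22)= 132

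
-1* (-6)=6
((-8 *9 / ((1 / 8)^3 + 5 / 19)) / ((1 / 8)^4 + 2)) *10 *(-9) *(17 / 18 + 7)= 683755438080 / 7043249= 97079.55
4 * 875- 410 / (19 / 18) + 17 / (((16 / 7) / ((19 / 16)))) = 15177679 / 4864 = 3120.41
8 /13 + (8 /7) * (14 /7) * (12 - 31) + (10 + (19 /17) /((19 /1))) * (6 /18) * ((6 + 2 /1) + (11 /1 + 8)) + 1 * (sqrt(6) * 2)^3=73817 /1547 + 48 * sqrt(6)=165.29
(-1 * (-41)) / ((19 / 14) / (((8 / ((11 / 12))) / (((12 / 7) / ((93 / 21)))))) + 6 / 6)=142352 / 3681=38.67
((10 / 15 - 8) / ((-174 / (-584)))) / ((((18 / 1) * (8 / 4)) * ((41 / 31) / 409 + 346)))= -20362474 / 10305004275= -0.00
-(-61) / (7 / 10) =87.14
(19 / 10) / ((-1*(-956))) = 19 / 9560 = 0.00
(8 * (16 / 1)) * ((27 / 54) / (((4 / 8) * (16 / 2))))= 16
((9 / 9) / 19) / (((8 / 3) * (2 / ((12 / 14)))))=9 / 1064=0.01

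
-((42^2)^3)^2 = -30129469486639681536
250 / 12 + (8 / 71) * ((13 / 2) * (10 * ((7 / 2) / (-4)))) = 6145 / 426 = 14.42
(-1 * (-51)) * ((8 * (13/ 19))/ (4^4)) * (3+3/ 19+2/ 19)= 20553/ 5776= 3.56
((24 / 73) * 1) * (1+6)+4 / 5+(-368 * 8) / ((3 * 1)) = -1071164 / 1095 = -978.23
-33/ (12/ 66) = -363/ 2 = -181.50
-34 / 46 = -17 / 23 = -0.74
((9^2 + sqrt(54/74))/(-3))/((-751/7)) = 7* sqrt(111)/27787 + 189/751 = 0.25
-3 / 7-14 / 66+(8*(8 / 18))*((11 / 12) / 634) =-418856 / 659043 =-0.64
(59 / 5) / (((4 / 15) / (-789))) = -34913.25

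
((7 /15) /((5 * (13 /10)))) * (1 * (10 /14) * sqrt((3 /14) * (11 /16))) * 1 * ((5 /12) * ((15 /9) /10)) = 5 * sqrt(462) /78624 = 0.00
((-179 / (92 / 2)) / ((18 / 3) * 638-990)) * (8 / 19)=-358 / 620103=-0.00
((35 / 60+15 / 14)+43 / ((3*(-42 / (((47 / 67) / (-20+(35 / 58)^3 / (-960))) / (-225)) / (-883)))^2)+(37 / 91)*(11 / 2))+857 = 860.89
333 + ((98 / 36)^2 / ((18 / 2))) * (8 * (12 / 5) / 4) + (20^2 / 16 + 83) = 540617 / 1215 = 444.95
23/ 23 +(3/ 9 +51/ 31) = 277/ 93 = 2.98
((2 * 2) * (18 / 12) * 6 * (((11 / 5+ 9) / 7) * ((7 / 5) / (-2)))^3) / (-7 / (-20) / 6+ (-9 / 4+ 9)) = -18966528 / 2553125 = -7.43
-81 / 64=-1.27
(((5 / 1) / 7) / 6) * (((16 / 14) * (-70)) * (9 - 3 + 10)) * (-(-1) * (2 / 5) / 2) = -30.48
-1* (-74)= 74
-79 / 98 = -0.81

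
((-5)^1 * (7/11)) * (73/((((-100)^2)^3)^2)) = -511/2200000000000000000000000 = -0.00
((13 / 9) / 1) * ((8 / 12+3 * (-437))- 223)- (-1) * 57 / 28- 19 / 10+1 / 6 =-8370857 / 3780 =-2214.51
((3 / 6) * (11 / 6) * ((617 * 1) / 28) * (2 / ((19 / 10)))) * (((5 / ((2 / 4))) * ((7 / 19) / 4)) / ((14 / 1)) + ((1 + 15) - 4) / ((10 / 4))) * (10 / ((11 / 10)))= 28520825 / 30324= 940.54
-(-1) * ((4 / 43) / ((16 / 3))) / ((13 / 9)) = 27 / 2236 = 0.01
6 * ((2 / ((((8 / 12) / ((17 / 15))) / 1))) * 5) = 102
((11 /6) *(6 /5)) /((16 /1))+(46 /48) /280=947 /6720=0.14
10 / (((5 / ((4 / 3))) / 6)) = 16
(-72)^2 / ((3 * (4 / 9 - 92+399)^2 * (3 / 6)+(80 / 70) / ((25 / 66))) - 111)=48988800 / 1338830137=0.04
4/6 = 2/3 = 0.67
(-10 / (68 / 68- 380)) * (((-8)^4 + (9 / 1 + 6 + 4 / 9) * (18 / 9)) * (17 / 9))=205.68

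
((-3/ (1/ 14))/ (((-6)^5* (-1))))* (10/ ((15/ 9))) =-7/ 216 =-0.03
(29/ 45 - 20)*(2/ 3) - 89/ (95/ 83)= -232547/ 2565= -90.66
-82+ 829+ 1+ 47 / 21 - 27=15188 / 21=723.24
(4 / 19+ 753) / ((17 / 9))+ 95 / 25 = 402.56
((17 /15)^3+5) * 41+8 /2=906808 /3375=268.68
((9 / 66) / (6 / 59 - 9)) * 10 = -59 / 385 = -0.15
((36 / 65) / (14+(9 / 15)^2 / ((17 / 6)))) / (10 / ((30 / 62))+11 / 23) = 52785 / 28469467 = 0.00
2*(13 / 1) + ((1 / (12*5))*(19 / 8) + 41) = 32179 / 480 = 67.04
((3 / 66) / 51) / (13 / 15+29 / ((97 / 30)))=485 / 5352314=0.00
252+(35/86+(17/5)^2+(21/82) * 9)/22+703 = 463322391/484825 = 955.65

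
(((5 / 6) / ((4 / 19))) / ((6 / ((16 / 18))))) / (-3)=-95 / 486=-0.20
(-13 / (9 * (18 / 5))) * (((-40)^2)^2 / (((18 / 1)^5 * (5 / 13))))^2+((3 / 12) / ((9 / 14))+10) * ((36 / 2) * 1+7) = 254.74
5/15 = 0.33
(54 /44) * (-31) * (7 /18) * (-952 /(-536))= -77469 /2948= -26.28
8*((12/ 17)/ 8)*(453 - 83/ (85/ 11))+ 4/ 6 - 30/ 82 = 55539257/ 177735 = 312.48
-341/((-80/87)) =29667/80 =370.84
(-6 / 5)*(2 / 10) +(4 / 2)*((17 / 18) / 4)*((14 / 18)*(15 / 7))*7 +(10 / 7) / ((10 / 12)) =131989 / 18900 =6.98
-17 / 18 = -0.94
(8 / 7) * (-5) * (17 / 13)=-680 / 91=-7.47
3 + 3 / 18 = 19 / 6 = 3.17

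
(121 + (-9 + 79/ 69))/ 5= 7807/ 345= 22.63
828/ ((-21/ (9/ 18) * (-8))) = 69/ 28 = 2.46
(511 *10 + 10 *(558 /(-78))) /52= 16375 /169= 96.89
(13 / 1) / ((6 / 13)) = 169 / 6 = 28.17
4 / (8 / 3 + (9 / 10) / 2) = 240 / 187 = 1.28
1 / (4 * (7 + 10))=1 / 68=0.01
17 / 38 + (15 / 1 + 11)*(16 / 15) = 16063 / 570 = 28.18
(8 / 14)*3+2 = 26 / 7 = 3.71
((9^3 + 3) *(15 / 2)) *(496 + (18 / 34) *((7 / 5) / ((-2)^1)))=46257093 / 17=2721005.47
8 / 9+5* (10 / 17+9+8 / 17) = 7831 / 153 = 51.18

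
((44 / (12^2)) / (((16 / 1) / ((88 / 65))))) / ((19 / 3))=121 / 29640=0.00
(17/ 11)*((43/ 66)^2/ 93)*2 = 0.01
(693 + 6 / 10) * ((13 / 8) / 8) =11271 / 80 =140.89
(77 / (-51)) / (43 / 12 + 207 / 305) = -93940 / 265183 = -0.35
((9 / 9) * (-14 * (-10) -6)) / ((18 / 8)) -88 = -256 / 9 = -28.44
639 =639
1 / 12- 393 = -4715 / 12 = -392.92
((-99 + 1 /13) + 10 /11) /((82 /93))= -651744 /5863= -111.16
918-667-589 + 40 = -298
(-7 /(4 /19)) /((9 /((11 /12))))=-1463 /432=-3.39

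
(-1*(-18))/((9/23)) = 46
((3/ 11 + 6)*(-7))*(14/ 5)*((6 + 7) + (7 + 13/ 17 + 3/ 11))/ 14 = -184.75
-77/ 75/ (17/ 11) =-847/ 1275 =-0.66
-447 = -447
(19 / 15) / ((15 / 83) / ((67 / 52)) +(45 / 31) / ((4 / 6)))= 0.55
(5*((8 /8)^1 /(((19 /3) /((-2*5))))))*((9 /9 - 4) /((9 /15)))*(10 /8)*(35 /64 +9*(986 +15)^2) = 1082161145625 /2432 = 444967576.33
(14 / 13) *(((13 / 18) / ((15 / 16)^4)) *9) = 9.06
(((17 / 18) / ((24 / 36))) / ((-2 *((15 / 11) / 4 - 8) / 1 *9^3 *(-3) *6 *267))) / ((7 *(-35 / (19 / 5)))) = 3553 / 8678177619300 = 0.00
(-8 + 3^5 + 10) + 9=254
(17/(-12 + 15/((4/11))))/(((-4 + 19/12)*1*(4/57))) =-3.43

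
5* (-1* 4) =-20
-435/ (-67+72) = -87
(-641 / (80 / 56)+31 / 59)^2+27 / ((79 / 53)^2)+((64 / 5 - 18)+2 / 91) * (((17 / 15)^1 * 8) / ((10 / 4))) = 595622317844980897 / 2965451716500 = 200853.82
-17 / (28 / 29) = -493 / 28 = -17.61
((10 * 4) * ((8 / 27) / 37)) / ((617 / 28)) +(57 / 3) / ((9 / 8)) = 10418984 / 616383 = 16.90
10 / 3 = 3.33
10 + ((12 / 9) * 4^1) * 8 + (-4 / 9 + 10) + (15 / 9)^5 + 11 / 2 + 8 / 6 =39811 / 486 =81.92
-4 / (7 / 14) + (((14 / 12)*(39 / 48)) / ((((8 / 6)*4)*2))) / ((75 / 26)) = -306017 / 38400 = -7.97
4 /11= 0.36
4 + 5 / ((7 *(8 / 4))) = 61 / 14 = 4.36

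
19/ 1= 19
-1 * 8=-8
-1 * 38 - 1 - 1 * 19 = -58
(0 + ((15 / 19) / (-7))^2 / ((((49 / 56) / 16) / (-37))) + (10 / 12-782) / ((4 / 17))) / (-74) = 9891667217 / 219909648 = 44.98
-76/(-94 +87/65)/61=260/19337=0.01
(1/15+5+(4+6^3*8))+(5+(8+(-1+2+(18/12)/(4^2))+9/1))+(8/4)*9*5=888077/480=1850.16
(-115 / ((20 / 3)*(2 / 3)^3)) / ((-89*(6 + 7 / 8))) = 1863 / 19580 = 0.10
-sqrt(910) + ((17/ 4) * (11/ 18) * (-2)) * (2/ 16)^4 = -sqrt(910)-187/ 147456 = -30.17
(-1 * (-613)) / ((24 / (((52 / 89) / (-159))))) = -7969 / 84906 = -0.09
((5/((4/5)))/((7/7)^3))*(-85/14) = -37.95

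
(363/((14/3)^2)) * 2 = 3267/98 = 33.34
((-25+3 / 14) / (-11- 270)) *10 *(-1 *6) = -10410 / 1967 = -5.29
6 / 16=3 / 8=0.38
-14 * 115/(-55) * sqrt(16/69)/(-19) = -56 * sqrt(69)/627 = -0.74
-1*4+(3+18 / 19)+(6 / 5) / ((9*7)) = -67 / 1995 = -0.03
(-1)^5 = -1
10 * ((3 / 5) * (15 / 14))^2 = 405 / 98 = 4.13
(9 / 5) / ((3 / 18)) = 54 / 5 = 10.80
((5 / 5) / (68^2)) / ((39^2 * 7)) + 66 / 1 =3249294049 / 49231728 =66.00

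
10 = 10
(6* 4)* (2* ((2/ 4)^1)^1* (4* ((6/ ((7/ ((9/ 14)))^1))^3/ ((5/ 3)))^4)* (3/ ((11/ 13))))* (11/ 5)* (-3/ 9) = -15172766492903047143648/ 598691348064270045003125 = -0.03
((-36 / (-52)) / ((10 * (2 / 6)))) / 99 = 3 / 1430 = 0.00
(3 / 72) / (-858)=-1 / 20592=-0.00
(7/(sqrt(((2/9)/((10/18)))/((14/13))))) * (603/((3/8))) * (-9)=-101304 * sqrt(455)/13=-166222.17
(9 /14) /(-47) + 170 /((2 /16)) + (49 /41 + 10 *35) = 46164253 /26978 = 1711.18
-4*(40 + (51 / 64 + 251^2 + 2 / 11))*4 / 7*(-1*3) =133144659 / 308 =432287.85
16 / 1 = 16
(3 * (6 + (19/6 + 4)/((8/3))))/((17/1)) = 417/272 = 1.53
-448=-448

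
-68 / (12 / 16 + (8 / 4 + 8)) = -272 / 43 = -6.33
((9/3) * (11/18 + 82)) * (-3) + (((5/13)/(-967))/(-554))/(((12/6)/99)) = -10355964163/13928668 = -743.50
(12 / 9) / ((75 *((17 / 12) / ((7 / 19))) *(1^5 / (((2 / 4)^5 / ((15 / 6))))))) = 7 / 121125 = 0.00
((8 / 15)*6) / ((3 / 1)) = 16 / 15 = 1.07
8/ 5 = 1.60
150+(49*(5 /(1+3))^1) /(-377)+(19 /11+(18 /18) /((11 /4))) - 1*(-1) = 2536777 /16588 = 152.93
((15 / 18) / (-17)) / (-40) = 1 / 816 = 0.00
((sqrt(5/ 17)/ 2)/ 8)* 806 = 403* sqrt(85)/ 136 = 27.32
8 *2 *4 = 64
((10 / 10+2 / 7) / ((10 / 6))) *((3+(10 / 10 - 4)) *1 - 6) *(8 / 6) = -216 / 35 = -6.17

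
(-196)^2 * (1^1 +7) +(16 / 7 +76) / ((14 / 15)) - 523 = 15037555 / 49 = 306888.88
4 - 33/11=1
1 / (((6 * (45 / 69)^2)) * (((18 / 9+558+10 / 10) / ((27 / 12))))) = 529 / 336600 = 0.00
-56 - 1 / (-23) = -1287 / 23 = -55.96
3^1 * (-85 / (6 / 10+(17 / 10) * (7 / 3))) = -7650 / 137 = -55.84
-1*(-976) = 976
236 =236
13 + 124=137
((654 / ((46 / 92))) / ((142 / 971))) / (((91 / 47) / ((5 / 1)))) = 149232990 / 6461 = 23097.51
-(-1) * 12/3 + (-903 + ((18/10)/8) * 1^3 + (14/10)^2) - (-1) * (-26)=-922.82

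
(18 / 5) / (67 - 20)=18 / 235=0.08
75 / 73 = 1.03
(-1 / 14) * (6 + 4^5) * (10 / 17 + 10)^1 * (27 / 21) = -834300 / 833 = -1001.56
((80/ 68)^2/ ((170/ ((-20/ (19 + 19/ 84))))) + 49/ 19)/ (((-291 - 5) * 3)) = -4079089/ 1409166312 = -0.00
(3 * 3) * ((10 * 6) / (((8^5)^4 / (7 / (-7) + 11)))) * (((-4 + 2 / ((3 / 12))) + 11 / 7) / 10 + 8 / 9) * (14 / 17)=13665 / 2449958197289549824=0.00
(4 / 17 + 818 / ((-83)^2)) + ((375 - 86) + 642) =109073665 / 117113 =931.35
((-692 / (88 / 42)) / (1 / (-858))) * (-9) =-2550366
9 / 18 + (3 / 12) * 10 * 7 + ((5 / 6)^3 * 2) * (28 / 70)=997 / 54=18.46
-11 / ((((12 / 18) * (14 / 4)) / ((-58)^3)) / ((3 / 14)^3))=21730599 / 2401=9050.65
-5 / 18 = -0.28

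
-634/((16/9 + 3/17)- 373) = 48501/28385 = 1.71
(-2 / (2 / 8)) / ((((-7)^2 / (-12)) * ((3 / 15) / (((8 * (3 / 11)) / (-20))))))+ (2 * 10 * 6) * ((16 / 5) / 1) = 206400 / 539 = 382.93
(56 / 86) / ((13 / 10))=280 / 559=0.50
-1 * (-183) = 183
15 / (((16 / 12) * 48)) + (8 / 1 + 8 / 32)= 543 / 64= 8.48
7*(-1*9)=-63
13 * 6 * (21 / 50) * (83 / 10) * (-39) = -2651103 / 250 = -10604.41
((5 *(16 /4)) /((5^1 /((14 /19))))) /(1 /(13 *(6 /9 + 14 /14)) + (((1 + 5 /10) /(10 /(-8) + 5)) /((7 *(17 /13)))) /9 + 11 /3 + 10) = 974610 /4536041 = 0.21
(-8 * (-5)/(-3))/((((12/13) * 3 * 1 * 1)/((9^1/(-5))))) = 26/3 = 8.67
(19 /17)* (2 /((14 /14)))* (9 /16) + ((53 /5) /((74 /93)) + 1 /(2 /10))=492607 /25160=19.58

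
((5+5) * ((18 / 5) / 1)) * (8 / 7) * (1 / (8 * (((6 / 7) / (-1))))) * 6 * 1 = -36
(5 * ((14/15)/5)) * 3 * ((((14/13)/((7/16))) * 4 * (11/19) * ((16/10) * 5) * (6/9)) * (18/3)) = 630784/1235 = 510.76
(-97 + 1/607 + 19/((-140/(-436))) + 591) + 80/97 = 1141659314/2060765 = 554.00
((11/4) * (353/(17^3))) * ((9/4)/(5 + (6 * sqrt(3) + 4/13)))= -3483051/117833392 + 1968681 * sqrt(3)/58916696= 0.03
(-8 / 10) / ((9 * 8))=-1 / 90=-0.01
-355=-355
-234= -234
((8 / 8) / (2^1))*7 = 3.50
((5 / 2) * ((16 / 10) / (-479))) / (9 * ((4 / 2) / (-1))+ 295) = -4 / 132683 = -0.00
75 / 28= 2.68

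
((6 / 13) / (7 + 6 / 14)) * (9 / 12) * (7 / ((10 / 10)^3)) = 441 / 1352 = 0.33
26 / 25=1.04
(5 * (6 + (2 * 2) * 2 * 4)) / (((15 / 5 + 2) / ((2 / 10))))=38 / 5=7.60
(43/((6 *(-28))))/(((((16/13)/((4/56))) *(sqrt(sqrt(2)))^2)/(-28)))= 559 *sqrt(2)/2688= 0.29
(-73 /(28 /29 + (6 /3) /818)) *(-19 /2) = 16451207 /22962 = 716.45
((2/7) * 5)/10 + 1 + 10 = 78/7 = 11.14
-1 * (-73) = 73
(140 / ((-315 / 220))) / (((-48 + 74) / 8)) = -3520 / 117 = -30.09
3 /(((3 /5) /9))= 45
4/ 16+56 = 225/ 4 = 56.25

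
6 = 6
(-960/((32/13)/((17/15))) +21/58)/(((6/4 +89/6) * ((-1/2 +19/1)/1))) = -1.46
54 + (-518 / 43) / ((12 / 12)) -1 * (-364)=17456 / 43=405.95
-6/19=-0.32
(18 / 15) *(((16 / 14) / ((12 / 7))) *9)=36 / 5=7.20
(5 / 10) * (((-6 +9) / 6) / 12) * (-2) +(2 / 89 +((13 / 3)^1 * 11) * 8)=814487 / 2136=381.31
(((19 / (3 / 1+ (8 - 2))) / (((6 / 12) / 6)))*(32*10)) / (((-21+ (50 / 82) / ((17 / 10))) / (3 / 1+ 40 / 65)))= -796698880 / 561093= -1419.91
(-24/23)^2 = 576/529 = 1.09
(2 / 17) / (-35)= -2 / 595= -0.00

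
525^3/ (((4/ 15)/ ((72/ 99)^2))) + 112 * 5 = 34728817760/ 121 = 287015022.81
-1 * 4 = -4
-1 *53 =-53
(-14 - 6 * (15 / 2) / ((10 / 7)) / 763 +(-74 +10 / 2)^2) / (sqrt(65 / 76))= 1034837 * sqrt(1235) / 7085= 5132.93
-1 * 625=-625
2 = 2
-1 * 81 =-81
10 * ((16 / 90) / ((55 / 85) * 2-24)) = -0.08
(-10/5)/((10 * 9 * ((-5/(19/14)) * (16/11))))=209/50400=0.00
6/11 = 0.55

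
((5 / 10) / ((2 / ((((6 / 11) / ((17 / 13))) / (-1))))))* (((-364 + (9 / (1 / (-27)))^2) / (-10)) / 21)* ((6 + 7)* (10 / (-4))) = -947.07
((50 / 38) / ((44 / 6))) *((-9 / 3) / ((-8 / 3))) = 0.20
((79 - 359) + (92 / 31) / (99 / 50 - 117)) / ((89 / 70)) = -3494629600 / 15867009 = -220.25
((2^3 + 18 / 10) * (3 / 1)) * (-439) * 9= -580797 / 5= -116159.40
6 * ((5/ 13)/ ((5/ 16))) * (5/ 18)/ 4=20/ 39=0.51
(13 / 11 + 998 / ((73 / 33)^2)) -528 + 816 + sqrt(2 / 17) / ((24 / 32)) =493.58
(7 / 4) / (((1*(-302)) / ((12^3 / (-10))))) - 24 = -17364 / 755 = -23.00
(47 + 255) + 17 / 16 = 4849 / 16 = 303.06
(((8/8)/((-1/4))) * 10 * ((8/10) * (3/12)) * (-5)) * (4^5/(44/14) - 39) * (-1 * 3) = -378600/11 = -34418.18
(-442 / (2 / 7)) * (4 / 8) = -1547 / 2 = -773.50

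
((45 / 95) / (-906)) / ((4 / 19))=-3 / 1208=-0.00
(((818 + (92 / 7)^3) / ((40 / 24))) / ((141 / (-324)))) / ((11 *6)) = -64.51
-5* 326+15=-1615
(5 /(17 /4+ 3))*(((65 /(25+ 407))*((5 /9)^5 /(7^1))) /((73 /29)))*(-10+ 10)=0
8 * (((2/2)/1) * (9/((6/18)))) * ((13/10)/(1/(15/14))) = 2106/7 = 300.86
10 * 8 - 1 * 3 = 77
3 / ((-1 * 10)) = -3 / 10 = -0.30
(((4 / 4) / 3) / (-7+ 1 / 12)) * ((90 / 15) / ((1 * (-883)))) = 24 / 73289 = 0.00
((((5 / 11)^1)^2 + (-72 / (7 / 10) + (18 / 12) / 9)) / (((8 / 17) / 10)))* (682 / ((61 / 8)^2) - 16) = 29306710210 / 3151687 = 9298.74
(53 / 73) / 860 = 0.00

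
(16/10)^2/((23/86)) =5504/575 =9.57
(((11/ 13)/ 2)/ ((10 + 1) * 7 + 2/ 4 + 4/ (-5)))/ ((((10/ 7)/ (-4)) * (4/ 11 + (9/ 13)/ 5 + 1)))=-4235/ 411879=-0.01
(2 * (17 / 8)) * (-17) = -289 / 4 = -72.25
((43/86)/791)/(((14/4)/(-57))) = -57/5537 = -0.01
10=10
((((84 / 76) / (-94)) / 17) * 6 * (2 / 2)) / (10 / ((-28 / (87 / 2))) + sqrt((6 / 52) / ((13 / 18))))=214032 * sqrt(3) / 53905803013 + 14408940 / 53905803013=0.00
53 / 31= 1.71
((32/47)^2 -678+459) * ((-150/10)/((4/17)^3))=35576040165/141376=251641.30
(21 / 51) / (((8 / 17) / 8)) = 7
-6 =-6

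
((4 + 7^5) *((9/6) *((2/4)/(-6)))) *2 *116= -487519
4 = 4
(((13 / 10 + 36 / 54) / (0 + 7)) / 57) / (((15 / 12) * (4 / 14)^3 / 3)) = 2891 / 5700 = 0.51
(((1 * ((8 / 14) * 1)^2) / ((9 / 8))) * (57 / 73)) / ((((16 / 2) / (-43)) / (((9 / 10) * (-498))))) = 9764784 / 17885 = 545.98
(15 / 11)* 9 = 135 / 11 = 12.27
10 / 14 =5 / 7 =0.71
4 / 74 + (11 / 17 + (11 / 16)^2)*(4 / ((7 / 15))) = 2719747 / 281792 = 9.65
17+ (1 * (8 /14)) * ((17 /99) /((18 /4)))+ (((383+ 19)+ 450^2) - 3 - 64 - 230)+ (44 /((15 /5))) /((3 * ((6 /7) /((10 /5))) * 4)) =1263771337 /6237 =202624.87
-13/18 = -0.72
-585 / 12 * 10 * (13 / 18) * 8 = -8450 / 3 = -2816.67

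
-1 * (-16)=16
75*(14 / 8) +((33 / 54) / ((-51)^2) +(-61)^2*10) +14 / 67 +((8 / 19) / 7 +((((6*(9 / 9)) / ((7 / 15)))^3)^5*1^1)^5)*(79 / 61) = 3484067463566867691294980965722728584479309808303538258529142627638181065293988042856712510249999679982282303387972103736297091017590221727726030640341187817 / 17536951168739246107294256940287715994374973117299841234723727520878634444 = 198670078398658263812697000000000000000000000000000000000000000000000000000000000000.00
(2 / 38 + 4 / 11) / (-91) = -87 / 19019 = -0.00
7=7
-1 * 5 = -5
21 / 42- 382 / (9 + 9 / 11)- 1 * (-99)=1636 / 27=60.59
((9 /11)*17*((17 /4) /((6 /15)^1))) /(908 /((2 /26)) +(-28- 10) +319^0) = 13005 /1035496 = 0.01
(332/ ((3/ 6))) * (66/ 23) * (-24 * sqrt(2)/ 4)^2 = 3155328/ 23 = 137188.17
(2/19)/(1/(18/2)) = 18/19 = 0.95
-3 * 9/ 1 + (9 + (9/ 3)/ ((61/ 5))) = -1083/ 61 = -17.75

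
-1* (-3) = 3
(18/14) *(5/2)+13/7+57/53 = 4561/742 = 6.15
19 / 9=2.11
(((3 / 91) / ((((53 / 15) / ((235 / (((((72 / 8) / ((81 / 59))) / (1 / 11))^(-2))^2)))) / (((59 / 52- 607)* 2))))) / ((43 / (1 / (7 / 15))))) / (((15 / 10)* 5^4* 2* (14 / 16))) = -210158091608835788 / 96305852097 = -2182194.40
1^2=1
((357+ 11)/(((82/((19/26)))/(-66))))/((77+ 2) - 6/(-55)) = -333960/122057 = -2.74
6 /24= 1 /4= 0.25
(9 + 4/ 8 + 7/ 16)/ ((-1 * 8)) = -1.24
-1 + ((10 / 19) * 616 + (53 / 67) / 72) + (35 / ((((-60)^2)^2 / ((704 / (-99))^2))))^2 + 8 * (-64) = -1293096669245517529 / 6849809479125000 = -188.78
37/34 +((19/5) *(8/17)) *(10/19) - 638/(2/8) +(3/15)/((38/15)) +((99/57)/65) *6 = -53531609/20995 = -2549.73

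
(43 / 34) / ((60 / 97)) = 4171 / 2040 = 2.04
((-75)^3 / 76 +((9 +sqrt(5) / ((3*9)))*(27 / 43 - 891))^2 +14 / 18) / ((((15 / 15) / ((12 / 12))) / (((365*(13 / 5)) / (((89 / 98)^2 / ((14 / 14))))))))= 8906500462021344*sqrt(5) / 14645929 +185045581558684739893 / 2504453859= 75246400848.09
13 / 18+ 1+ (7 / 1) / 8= 187 / 72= 2.60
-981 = -981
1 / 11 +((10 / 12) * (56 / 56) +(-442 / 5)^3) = -5699150983 / 8250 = -690806.18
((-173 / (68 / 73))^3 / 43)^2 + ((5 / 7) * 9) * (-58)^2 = 28399601276158928217064927 / 1279641827602432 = 22193398702.33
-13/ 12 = -1.08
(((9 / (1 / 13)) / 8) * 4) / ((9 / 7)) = 91 / 2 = 45.50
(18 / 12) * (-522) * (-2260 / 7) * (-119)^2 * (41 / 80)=7338713697 / 4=1834678424.25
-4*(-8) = 32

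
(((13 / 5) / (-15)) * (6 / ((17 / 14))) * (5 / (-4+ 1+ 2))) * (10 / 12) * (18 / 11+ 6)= 27.25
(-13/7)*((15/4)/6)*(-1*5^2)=1625/56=29.02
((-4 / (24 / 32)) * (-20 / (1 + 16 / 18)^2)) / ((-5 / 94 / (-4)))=649728 / 289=2248.19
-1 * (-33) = 33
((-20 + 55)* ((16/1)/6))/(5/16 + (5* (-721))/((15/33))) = -4480/380673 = -0.01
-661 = -661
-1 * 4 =-4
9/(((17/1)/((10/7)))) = 90/119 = 0.76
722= 722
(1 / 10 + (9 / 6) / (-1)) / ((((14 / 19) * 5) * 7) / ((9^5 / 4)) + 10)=-7853517 / 56106350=-0.14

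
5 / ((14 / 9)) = 45 / 14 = 3.21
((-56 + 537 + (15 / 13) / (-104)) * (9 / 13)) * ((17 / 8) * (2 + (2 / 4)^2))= 895458969 / 562432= 1592.12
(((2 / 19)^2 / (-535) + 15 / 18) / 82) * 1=0.01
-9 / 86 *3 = -27 / 86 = -0.31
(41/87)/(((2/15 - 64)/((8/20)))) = -41/13891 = -0.00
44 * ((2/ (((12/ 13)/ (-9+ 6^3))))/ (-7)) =-19734/ 7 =-2819.14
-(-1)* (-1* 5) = -5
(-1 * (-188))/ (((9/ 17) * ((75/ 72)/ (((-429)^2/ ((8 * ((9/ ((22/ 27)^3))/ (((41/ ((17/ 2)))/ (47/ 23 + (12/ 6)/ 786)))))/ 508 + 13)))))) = 131013136351924404864/ 27378203131075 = 4785308.07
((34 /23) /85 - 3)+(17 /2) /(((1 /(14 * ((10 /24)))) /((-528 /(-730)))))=276031 /8395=32.88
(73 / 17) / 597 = 73 / 10149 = 0.01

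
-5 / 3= -1.67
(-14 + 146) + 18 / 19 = 132.95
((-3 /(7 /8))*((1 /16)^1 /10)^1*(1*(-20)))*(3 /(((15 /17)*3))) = 17 /35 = 0.49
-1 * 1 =-1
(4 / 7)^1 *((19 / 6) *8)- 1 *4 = 220 / 21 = 10.48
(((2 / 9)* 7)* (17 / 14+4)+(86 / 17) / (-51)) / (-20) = -20839 / 52020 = -0.40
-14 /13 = -1.08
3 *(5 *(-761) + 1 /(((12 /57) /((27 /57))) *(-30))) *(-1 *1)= 11415.22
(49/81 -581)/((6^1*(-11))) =23506/2673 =8.79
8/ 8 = 1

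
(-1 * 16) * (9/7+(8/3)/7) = -80/3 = -26.67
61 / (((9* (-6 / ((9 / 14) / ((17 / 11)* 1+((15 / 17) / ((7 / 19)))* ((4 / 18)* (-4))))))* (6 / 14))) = 2.90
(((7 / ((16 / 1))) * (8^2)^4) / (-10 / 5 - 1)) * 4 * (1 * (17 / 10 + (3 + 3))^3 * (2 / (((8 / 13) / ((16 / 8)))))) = -10890642194432 / 375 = -29041712518.49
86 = 86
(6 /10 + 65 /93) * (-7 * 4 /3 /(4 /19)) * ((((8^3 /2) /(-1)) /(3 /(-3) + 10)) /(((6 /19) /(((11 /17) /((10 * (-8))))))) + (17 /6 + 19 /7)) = -1157084914 /3201525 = -361.42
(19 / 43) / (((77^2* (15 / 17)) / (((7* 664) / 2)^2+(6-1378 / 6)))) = 5233329011 / 11472615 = 456.16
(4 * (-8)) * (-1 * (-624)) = -19968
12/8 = 3/2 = 1.50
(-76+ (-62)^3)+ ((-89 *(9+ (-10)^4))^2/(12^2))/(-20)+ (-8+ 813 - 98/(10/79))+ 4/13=-10324768161901/37440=-275768380.39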